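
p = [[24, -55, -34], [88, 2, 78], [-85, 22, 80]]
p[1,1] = 2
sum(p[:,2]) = 124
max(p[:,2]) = 80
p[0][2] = -34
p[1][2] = 78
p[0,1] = -55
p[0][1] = -55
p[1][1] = 2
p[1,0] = 88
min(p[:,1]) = -55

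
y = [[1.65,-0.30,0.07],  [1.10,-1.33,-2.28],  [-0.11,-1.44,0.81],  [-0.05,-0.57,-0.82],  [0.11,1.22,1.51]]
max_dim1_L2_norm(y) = 2.86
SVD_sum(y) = [[0.19, -0.34, -0.48],[0.88, -1.55, -2.22],[0.04, -0.07, -0.09],[0.29, -0.51, -0.73],[-0.56, 0.99, 1.41]] + [[1.46, 0.03, 0.56], [0.18, 0.0, 0.07], [0.15, 0.0, 0.06], [-0.33, -0.01, -0.12], [0.62, 0.01, 0.24]] + [[0.00,0.01,-0.01], [0.05,0.22,-0.13], [-0.30,-1.38,0.85], [-0.01,-0.05,0.03], [0.05,0.22,-0.14]]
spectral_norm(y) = 3.55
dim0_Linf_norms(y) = [1.65, 1.44, 2.28]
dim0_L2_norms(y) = [1.99, 2.4, 2.97]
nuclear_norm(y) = 6.99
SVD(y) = [[-0.17, -0.89, 0.01], [-0.80, -0.11, 0.15], [-0.03, -0.09, -0.97], [-0.26, 0.20, -0.04], [0.51, -0.38, 0.16]] @ diag([3.5516727455021497, 1.7492599611903983, 1.6860042399215325]) @ [[-0.31, 0.55, 0.78],[-0.93, -0.02, -0.36],[0.18, 0.84, -0.51]]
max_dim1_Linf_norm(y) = 2.28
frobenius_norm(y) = 4.30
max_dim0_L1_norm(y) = 5.49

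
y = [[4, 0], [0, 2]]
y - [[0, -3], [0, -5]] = [[4, 3], [0, 7]]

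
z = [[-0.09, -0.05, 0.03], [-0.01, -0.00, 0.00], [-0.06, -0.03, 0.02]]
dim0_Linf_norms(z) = [0.09, 0.05, 0.03]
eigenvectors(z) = [[(-0.83+0j), -0.25-0.10j, -0.25+0.10j], [-0.11+0.00j, (0.76+0j), (0.76-0j)], [(-0.55+0j), 0.48-0.33j, (0.48+0.33j)]]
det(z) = -0.00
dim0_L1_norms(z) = [0.16, 0.08, 0.05]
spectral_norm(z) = 0.13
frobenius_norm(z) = 0.13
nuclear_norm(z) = 0.14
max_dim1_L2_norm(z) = 0.11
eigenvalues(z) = [(-0.08+0j), 0j, -0j]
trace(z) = -0.07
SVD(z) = [[-0.84,  0.25,  -0.49], [-0.07,  -0.93,  -0.37], [-0.55,  -0.28,  0.79]] @ diag([0.12831751872117556, 0.005723681342092097, 0.0013615656924865073]) @ [[0.85, 0.45, -0.28], [0.53, -0.77, 0.36], [0.05, 0.46, 0.89]]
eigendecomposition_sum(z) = [[-0.09-0.00j, (-0.05-0j), 0.03+0.00j], [-0.01-0.00j, (-0.01-0j), 0j], [(-0.06-0j), -0.03-0.00j, 0.02+0.00j]] + [[-0.00+0.00j, (-0+0j), -0j], [0.00-0.00j, 0.00-0.00j, (-0+0j)], [-0.00-0.00j, 0.00-0.00j, 0j]] + [[(-0-0j), (-0-0j), 0j], [0j, 0j, (-0-0j)], [-0.00+0.00j, 0j, 0.00-0.00j]]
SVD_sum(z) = [[-0.09, -0.05, 0.03],[-0.01, -0.0, 0.0],[-0.06, -0.03, 0.02]] + [[0.00, -0.0, 0.0], [-0.00, 0.0, -0.00], [-0.00, 0.0, -0.00]] + [[-0.0, -0.0, -0.00], [-0.00, -0.00, -0.00], [0.00, 0.0, 0.00]]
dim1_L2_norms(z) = [0.11, 0.01, 0.07]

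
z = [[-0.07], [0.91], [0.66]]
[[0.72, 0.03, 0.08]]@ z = [[0.03]]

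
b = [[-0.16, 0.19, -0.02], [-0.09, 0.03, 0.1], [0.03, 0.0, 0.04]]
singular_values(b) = [0.26, 0.12, 0.04]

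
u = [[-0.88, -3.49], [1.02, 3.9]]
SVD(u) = [[-0.67, 0.75],  [0.75, 0.67]] @ diag([5.404104064440427, 0.023648693377490464]) @ [[0.25, 0.97], [0.97, -0.25]]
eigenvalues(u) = [0.04, 2.98]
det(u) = 0.13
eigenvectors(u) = [[-0.97, 0.67], [0.26, -0.74]]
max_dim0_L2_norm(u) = 5.23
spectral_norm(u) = 5.40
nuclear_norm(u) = 5.43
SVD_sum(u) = [[-0.9,-3.49], [1.0,3.90]] + [[0.02, -0.00],[0.02, -0.00]]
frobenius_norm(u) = 5.40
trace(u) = 3.02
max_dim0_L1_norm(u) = 7.39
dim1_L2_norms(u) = [3.6, 4.03]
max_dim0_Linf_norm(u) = 3.9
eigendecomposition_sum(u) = [[0.06, 0.05],[-0.01, -0.01]] + [[-0.94, -3.54], [1.03, 3.91]]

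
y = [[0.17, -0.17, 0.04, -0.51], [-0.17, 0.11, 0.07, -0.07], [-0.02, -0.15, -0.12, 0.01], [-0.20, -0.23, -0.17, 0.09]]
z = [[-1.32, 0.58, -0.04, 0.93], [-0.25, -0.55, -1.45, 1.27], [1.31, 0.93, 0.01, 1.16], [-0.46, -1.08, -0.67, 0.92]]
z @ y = [[-0.51, 0.08, -0.17, 0.72], [-0.17, -0.09, -0.09, 0.27], [-0.17, -0.39, -0.08, -0.63], [-0.07, -0.15, -0.17, 0.39]]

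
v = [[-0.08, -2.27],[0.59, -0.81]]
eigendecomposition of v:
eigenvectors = [[(-0.89+0j),-0.89-0.00j], [(-0.14+0.43j),-0.14-0.43j]]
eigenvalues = [(-0.45+1.1j), (-0.45-1.1j)]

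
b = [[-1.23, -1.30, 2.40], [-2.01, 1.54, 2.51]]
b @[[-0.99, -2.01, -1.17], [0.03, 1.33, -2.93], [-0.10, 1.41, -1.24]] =[[0.94, 4.13, 2.27], [1.79, 9.63, -5.27]]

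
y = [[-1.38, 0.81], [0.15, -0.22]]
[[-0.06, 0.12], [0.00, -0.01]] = y @[[0.06, -0.08], [0.03, 0.01]]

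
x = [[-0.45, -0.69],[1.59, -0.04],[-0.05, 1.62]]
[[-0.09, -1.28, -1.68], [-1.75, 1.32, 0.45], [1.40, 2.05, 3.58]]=x @[[-1.08, 0.86, 0.34], [0.83, 1.29, 2.22]]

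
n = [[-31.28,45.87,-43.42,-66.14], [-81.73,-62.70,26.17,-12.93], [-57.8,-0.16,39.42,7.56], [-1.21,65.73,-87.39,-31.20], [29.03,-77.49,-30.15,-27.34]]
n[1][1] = -62.7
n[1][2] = 26.17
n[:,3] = [-66.14, -12.93, 7.56, -31.2, -27.34]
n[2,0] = -57.8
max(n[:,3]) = 7.56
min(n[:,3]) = -66.14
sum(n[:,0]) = -142.99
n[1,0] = -81.73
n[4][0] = 29.03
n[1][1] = -62.7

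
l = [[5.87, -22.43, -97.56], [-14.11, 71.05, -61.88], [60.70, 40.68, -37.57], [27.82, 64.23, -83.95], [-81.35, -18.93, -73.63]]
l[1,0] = -14.11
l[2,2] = -37.57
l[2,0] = 60.7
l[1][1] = 71.05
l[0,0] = 5.87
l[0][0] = 5.87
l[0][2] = -97.56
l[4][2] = -73.63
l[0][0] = 5.87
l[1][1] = 71.05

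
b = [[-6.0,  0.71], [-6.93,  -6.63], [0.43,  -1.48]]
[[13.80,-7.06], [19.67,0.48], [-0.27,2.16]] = b@[[-2.36, 1.04], [-0.5, -1.16]]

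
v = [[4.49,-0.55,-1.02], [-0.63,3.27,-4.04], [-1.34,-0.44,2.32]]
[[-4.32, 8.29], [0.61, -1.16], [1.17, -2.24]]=v @ [[-1.00, 1.92],[-0.13, 0.25],[-0.10, 0.19]]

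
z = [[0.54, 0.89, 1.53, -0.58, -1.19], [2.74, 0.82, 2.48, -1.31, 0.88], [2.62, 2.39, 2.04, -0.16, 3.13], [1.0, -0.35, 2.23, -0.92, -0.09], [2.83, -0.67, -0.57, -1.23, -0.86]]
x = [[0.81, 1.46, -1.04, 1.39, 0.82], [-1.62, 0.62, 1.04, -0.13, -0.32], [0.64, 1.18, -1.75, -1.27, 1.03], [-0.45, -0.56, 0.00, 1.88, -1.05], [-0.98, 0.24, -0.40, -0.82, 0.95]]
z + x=[[1.35, 2.35, 0.49, 0.81, -0.37], [1.12, 1.44, 3.52, -1.44, 0.56], [3.26, 3.57, 0.29, -1.43, 4.16], [0.55, -0.91, 2.23, 0.96, -1.14], [1.85, -0.43, -0.97, -2.05, 0.09]]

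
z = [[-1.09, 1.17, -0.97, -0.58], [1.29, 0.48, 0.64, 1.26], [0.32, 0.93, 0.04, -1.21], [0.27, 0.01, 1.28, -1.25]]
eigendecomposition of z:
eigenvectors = [[-0.18+0.00j, -0.86+0.00j, (-0.67+0j), (-0.67-0j)], [-0.86+0.00j, (0.39+0j), 0.25-0.16j, 0.25+0.16j], [(-0.43+0j), (0.18+0j), (0.08+0.44j), (0.08-0.44j)], [-0.23+0.00j, 0.26+0.00j, (0.48+0.18j), (0.48-0.18j)]]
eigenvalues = [(1.41+0j), (-1.24+0j), (-1+1.07j), (-1-1.07j)]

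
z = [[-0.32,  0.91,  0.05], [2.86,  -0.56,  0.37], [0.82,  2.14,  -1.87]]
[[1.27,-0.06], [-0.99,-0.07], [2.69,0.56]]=z @ [[-0.09,0.01], [1.36,-0.04], [0.08,-0.34]]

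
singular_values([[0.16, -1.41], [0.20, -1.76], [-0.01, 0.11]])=[2.27, 0.0]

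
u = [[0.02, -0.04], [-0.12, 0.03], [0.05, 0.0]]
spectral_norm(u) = 0.14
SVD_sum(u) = [[0.03, -0.01], [-0.12, 0.03], [0.05, -0.01]] + [[-0.01, -0.03],  [-0.0, -0.00],  [0.0, 0.01]]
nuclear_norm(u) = 0.17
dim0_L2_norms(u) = [0.13, 0.05]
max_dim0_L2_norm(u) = 0.13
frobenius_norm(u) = 0.14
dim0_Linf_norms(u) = [0.12, 0.04]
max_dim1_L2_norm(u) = 0.12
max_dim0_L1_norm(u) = 0.19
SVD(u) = [[-0.22, -0.93], [0.91, -0.08], [-0.35, 0.37]] @ diag([0.1360488783489682, 0.03592635105305919]) @ [[-0.96, 0.27],[0.27, 0.96]]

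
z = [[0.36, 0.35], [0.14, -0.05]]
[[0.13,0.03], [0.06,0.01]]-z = [[-0.23,  -0.32], [-0.08,  0.06]]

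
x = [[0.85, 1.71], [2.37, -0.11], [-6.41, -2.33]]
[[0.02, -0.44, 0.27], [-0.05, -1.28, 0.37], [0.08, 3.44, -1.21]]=x @ [[-0.02, -0.54, 0.16],[0.02, 0.01, 0.08]]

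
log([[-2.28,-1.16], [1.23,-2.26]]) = [[0.92, -2.58], [2.74, 0.96]]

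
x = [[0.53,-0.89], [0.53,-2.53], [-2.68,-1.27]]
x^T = [[0.53, 0.53, -2.68], [-0.89, -2.53, -1.27]]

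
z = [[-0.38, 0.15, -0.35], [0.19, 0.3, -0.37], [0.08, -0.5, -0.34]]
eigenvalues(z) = [(-0.49+0.19j), (-0.49-0.19j), (0.56+0j)]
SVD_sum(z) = [[-0.08, 0.03, -0.42], [-0.07, 0.02, -0.34], [-0.05, 0.02, -0.28]] + [[-0.03, 0.18, 0.02], [-0.04, 0.21, 0.02], [0.1, -0.53, -0.06]] + [[-0.26,-0.06,0.05],[0.3,0.06,-0.05],[0.03,0.01,-0.01]]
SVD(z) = [[0.69,  0.30,  -0.66],[0.56,  0.35,  0.75],[0.46,  -0.89,  0.08]] @ diag([0.6176840220843723, 0.6091408265891303, 0.4145044055784979]) @ [[-0.19, 0.07, -0.98],[-0.19, 0.98, 0.11],[0.96, 0.21, -0.17]]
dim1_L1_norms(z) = [0.88, 0.86, 0.92]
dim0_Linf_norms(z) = [0.38, 0.5, 0.37]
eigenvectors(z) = [[(-0.77+0j),(-0.77-0j),-0.30+0.00j], [(0.01+0.25j),0.01-0.25j,(-0.85+0j)], [(-0.24+0.53j),(-0.24-0.53j),(0.44+0j)]]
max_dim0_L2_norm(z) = 0.61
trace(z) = -0.42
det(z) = 0.16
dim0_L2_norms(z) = [0.43, 0.6, 0.61]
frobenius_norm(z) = 0.96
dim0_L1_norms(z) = [0.65, 0.95, 1.06]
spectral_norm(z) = 0.62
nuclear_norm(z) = 1.64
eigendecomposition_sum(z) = [[-0.20+0.17j, -0.00-0.20j, (-0.14-0.26j)], [(0.06+0.06j), (-0.06+0j), -0.08+0.05j], [0.06+0.19j, (-0.14-0.06j), -0.22+0.02j]] + [[-0.20-0.17j, (-0+0.2j), (-0.14+0.26j)], [0.06-0.06j, -0.06-0.00j, (-0.08-0.05j)], [0.06-0.19j, (-0.14+0.06j), (-0.22-0.02j)]] + [[(0.02+0j), (0.15-0j), -0.07+0.00j], [(0.07+0j), 0.43-0.00j, -0.20+0.00j], [(-0.04-0j), -0.23+0.00j, (0.11-0j)]]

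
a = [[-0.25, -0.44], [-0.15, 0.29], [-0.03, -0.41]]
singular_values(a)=[0.68, 0.26]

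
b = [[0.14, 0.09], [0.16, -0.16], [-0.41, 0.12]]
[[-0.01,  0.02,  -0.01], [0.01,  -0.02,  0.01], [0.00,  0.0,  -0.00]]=b@[[-0.03, 0.05, -0.01], [-0.10, 0.2, -0.06]]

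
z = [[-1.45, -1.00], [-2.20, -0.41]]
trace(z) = -1.86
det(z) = -1.61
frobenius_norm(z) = 2.85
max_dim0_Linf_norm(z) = 2.2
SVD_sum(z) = [[-1.6, -0.57], [-2.08, -0.74]] + [[0.15, -0.43], [-0.12, 0.33]]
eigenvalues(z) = [-2.5, 0.64]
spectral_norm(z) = 2.79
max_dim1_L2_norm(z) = 2.24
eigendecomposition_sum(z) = [[-1.66, -0.80], [-1.75, -0.84]] + [[0.21, -0.20],[-0.45, 0.43]]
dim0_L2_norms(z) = [2.63, 1.08]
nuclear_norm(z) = 3.36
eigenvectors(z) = [[-0.69, 0.43], [-0.72, -0.9]]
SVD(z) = [[-0.61, -0.79],[-0.79, 0.61]] @ diag([2.78913127232685, 0.5756272628432443]) @ [[0.94, 0.34],[-0.34, 0.94]]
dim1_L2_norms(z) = [1.76, 2.24]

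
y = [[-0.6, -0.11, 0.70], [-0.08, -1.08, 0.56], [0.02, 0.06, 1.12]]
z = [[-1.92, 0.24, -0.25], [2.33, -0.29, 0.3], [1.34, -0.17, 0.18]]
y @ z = [[1.83, -0.23, 0.24], [-1.61, 0.2, -0.20], [1.6, -0.20, 0.21]]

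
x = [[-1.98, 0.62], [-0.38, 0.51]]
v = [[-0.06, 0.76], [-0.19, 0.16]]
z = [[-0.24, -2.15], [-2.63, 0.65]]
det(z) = -5.81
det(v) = 0.13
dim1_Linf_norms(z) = [2.15, 2.63]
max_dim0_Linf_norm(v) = 0.76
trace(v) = 0.10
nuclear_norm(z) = 4.86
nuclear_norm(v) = 0.96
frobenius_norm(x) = 2.17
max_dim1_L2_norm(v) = 0.76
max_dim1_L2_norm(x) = 2.07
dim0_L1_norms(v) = [0.25, 0.92]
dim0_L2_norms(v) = [0.2, 0.78]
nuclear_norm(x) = 2.50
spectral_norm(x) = 2.14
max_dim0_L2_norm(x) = 2.02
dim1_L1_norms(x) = [2.6, 0.89]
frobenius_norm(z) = 3.47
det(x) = -0.77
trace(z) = 0.41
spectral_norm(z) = 2.75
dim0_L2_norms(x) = [2.02, 0.8]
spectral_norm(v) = 0.78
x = v @ z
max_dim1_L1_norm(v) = 0.82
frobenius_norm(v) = 0.80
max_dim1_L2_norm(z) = 2.71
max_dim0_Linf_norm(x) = 1.98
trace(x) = -1.47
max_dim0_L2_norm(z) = 2.64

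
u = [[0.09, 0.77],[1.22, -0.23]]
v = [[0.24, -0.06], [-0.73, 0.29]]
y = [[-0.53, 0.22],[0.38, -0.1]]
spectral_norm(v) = 0.82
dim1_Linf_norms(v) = [0.24, 0.73]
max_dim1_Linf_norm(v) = 0.73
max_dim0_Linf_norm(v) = 0.73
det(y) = -0.03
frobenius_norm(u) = 1.46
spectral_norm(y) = 0.69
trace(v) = 0.53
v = u @ y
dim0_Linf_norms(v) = [0.73, 0.29]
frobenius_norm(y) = 0.70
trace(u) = -0.14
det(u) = -0.96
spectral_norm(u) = 1.24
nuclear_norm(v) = 0.85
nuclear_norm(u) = 2.02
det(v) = 0.03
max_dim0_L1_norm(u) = 1.31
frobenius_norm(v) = 0.82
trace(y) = -0.63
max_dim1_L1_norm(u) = 1.45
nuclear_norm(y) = 0.74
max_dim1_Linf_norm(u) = 1.22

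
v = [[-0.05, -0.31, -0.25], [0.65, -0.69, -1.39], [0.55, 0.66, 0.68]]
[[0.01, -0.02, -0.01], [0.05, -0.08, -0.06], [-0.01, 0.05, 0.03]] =v@[[0.02, -0.0, -0.0], [-0.00, 0.05, 0.02], [-0.03, 0.03, 0.03]]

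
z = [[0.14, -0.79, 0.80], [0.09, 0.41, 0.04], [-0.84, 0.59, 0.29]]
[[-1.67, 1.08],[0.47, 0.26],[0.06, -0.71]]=z @ [[0.39, 1.43], [1.16, 0.19], [-1.01, 1.29]]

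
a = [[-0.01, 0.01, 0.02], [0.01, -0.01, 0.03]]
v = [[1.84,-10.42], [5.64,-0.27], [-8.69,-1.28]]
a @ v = [[-0.14, 0.08], [-0.3, -0.14]]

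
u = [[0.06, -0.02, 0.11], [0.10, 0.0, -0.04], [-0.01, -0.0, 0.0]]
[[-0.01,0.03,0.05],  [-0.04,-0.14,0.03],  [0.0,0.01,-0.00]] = u @ [[-0.27,-0.99,0.21], [1.63,0.93,-3.68], [0.33,1.01,-0.34]]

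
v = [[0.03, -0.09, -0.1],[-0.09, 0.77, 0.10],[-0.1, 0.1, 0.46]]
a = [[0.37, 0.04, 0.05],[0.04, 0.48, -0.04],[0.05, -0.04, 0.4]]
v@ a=[[0.00, -0.04, -0.03], [0.00, 0.36, 0.0], [-0.01, 0.03, 0.18]]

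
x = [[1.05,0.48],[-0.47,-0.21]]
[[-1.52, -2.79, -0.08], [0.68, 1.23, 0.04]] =x@[[-1.47, -1.17, -0.70], [0.04, -3.25, 1.37]]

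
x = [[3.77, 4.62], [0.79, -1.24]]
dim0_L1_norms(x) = [4.56, 5.86]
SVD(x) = [[-1.0, 0.08], [0.08, 1.0]] @ diag([5.981832342863565, 1.3916471614139105]) @ [[-0.62, -0.79],[0.79, -0.62]]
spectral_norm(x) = 5.98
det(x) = -8.32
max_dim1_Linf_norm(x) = 4.62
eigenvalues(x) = [4.42, -1.89]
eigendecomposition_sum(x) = [[3.96, 3.24],[0.55, 0.45]] + [[-0.19, 1.38],[0.24, -1.69]]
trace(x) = 2.53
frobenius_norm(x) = 6.14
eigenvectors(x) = [[0.99,  -0.63], [0.14,  0.77]]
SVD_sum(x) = [[3.68,4.69], [-0.30,-0.38]] + [[0.09, -0.07], [1.09, -0.86]]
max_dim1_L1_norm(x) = 8.39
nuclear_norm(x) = 7.37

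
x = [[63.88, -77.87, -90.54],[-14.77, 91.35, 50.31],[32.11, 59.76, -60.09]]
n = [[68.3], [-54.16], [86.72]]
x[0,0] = 63.88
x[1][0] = -14.77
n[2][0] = 86.72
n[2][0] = 86.72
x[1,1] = 91.35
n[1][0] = -54.16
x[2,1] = 59.76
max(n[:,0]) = 86.72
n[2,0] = 86.72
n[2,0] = 86.72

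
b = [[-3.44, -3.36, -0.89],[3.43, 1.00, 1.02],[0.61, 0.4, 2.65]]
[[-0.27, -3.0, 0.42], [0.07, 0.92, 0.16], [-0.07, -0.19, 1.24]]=b@[[0.01, 0.08, -0.04], [0.08, 0.87, -0.22], [-0.04, -0.22, 0.51]]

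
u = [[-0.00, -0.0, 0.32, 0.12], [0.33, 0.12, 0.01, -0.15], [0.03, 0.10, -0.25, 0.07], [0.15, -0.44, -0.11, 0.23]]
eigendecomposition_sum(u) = [[0.06+0.16j,  -0.01+0.20j,  0.04+0.10j,  (0.05-0.07j)], [(0.08-0.04j),  0.11-0.01j,  (0.05-0.02j),  -0.04-0.02j], [0.02+0.04j,  0.01+0.06j,  (0.01+0.03j),  0.01-0.02j], [(-0.01+0.37j),  -0.17+0.40j,  -0.01+0.23j,  0.15-0.11j]] + [[(0.06-0.16j),-0.01-0.20j,(0.04-0.1j),(0.05+0.07j)], [(0.08+0.04j),0.11+0.01j,(0.05+0.02j),-0.04+0.02j], [0.02-0.04j,0.01-0.06j,0.01-0.03j,(0.01+0.02j)], [(-0.01-0.37j),-0.17-0.40j,(-0.01-0.23j),(0.15+0.11j)]] + [[(-0.06+0.05j), 0.01-0.06j, 0.12+0.09j, 0.01-0.04j], [(0.08-0j), -0.05+0.05j, -0.05-0.16j, (-0.03+0.03j)], [-0.01-0.07j, (0.04+0.04j), -0.14+0.05j, 0.02+0.03j], [(0.09-0j), (-0.05+0.05j), -0.05-0.17j, (-0.04+0.03j)]] + [[(-0.06-0.05j), 0.01+0.06j, 0.12-0.09j, 0.01+0.04j], [(0.08+0j), -0.05-0.05j, -0.05+0.16j, (-0.03-0.03j)], [(-0.01+0.07j), (0.04-0.04j), (-0.14-0.05j), (0.02-0.03j)], [0.09+0.00j, -0.05-0.05j, (-0.05+0.17j), (-0.04-0.03j)]]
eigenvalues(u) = [(0.33+0.08j), (0.33-0.08j), (-0.28+0.17j), (-0.28-0.17j)]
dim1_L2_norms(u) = [0.34, 0.38, 0.28, 0.53]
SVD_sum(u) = [[-0.0, 0.01, 0.0, -0.01], [-0.02, 0.12, 0.03, -0.07], [0.00, -0.01, -0.0, 0.00], [0.06, -0.44, -0.12, 0.25]] + [[-0.11,-0.05,0.28,0.07], [0.06,0.03,-0.15,-0.04], [0.09,0.04,-0.21,-0.05], [0.01,0.01,-0.03,-0.01]] + [[0.10, -0.01, 0.04, -0.02], [0.29, -0.02, 0.13, -0.05], [-0.08, 0.01, -0.04, 0.01], [0.08, -0.01, 0.03, -0.01]] + [[0.02, 0.05, -0.00, 0.08], [0.00, 0.00, -0.00, 0.00], [0.02, 0.06, -0.0, 0.1], [0.0, 0.0, -0.0, 0.00]]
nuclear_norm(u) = 1.47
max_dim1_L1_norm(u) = 0.93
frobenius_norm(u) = 0.79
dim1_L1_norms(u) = [0.44, 0.61, 0.45, 0.93]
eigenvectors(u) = [[0.38-0.15j, (0.38+0.15j), (-0.38+0.29j), (-0.38-0.29j)], [-0.10-0.20j, (-0.1+0.2j), 0.52-0.00j, (0.52+0j)], [0.10-0.06j, 0.10+0.06j, -0.03-0.45j, -0.03+0.45j], [0.88+0.00j, 0.88-0.00j, (0.55+0j), (0.55-0j)]]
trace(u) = 0.10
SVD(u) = [[-0.03, 0.73, -0.30, -0.61],[-0.25, -0.39, -0.89, -0.02],[0.02, -0.56, 0.25, -0.79],[0.97, -0.07, -0.25, -0.01]] @ diag([0.5400177545865972, 0.42375933773954494, 0.3571404452253956, 0.15283831585698052]) @ [[0.11, -0.84, -0.23, 0.48], [-0.37, -0.17, 0.89, 0.21], [-0.9, 0.08, -0.39, 0.16], [-0.2, -0.51, 0.02, -0.84]]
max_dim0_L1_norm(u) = 0.69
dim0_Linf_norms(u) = [0.33, 0.44, 0.32, 0.23]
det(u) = 0.01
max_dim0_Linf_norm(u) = 0.44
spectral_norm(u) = 0.54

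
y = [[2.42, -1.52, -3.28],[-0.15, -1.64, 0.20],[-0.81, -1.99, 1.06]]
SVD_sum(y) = [[2.47, -1.25, -3.34], [0.13, -0.07, -0.18], [-0.4, 0.20, 0.54]] + [[-0.05, -0.27, 0.06], [-0.29, -1.57, 0.37], [-0.40, -2.19, 0.52]] + [[-0.0, 0.00, -0.00], [0.01, -0.00, 0.01], [-0.01, 0.00, -0.00]]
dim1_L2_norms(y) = [4.35, 1.66, 2.4]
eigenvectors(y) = [[-0.96, 0.80, -0.65], [0.04, -0.0, -0.50], [0.29, 0.6, -0.57]]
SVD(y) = [[-0.99, -0.1, 0.14], [-0.05, -0.58, -0.81], [0.16, -0.81, 0.57]] @ diag([4.404096634502594, 2.832120916421712, 0.011133226377380734]) @ [[-0.57, 0.29, 0.77], [0.18, 0.96, -0.23], [-0.8, 0.01, -0.60]]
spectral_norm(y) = 4.40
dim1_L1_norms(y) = [7.22, 1.99, 3.86]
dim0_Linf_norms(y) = [2.42, 1.99, 3.28]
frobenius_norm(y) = 5.24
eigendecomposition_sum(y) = [[2.49, 0.56, -3.34], [-0.10, -0.02, 0.14], [-0.75, -0.17, 1.01]] + [[-0.01, 0.04, -0.03], [0.00, -0.0, 0.0], [-0.00, 0.03, -0.02]] + [[-0.06,-2.12,0.08], [-0.05,-1.62,0.06], [-0.05,-1.85,0.07]]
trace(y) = 1.84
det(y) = 0.14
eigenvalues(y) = [3.47, -0.02, -1.61]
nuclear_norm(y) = 7.25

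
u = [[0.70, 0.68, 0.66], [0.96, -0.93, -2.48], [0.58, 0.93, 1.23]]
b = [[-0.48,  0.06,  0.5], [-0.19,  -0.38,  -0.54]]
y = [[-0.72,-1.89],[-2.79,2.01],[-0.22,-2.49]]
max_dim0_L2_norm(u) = 2.85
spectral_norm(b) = 0.82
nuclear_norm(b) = 1.35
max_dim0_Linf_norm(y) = 2.79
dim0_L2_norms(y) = [2.89, 3.72]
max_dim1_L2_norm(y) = 3.44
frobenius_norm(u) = 3.47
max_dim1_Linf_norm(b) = 0.54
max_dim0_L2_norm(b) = 0.74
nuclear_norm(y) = 6.51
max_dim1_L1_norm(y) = 4.8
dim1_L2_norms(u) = [1.18, 2.82, 1.65]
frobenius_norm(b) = 0.98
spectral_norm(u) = 3.19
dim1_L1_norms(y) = [2.61, 4.8, 2.71]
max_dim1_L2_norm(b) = 0.7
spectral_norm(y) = 3.96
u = y @ b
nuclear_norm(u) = 4.56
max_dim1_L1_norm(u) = 4.37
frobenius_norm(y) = 4.71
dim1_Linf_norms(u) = [0.7, 2.48, 1.23]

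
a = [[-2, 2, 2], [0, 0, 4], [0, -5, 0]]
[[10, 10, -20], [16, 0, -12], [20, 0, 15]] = a@[[-5, -5, 4], [-4, 0, -3], [4, 0, -3]]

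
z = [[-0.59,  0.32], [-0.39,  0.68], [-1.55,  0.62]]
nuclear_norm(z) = 2.36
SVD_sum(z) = [[-0.59, 0.31], [-0.59, 0.31], [-1.47, 0.77]] + [[0.00, 0.01], [0.20, 0.37], [-0.08, -0.15]]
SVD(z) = [[-0.35,-0.02], [-0.35,-0.93], [-0.87,0.38]] @ diag([1.909274577431525, 0.4545003718080683]) @ [[0.89, -0.46], [-0.46, -0.89]]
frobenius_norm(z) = 1.96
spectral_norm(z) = 1.91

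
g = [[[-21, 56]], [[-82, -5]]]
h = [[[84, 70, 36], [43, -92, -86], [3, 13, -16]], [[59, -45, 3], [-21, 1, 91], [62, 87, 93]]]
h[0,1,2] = -86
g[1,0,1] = -5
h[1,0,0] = 59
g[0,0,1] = 56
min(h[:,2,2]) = -16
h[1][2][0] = 62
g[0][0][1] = 56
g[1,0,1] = -5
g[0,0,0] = -21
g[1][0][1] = -5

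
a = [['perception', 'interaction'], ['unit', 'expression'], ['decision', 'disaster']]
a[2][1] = 'disaster'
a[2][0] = 'decision'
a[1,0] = 'unit'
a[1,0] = 'unit'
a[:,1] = ['interaction', 'expression', 'disaster']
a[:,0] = ['perception', 'unit', 'decision']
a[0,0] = 'perception'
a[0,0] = 'perception'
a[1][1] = 'expression'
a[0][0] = 'perception'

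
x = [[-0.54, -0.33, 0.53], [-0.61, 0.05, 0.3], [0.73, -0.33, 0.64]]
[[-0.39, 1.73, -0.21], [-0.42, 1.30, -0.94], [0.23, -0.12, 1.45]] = x @ [[0.51, -1.57, 1.32],[-0.18, -0.66, -1.76],[-0.32, 1.26, -0.14]]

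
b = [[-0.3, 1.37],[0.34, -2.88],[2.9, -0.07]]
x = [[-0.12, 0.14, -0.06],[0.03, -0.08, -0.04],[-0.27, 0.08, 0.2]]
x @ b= [[-0.09,-0.56], [-0.15,0.27], [0.69,-0.61]]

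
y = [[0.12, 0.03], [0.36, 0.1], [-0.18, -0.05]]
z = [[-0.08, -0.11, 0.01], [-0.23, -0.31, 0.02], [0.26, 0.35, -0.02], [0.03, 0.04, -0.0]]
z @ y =[[-0.05, -0.01],[-0.14, -0.04],[0.16, 0.04],[0.02, 0.0]]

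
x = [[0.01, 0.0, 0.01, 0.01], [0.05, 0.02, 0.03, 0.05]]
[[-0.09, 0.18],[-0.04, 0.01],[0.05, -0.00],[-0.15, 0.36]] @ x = [[0.01,0.00,0.00,0.01], [0.00,0.00,-0.0,0.0], [0.0,0.00,0.0,0.0], [0.02,0.01,0.01,0.02]]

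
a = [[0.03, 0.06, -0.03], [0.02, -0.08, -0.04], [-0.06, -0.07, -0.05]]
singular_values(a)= [0.14, 0.06, 0.05]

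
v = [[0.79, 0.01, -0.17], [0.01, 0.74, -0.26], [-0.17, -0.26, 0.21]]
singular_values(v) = [0.91, 0.76, 0.07]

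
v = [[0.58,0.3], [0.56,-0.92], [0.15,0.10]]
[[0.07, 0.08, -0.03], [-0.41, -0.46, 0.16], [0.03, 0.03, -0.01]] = v@ [[-0.08, -0.09, 0.03], [0.40, 0.44, -0.16]]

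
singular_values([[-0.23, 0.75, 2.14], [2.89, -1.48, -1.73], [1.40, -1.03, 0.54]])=[4.18, 2.08, 0.5]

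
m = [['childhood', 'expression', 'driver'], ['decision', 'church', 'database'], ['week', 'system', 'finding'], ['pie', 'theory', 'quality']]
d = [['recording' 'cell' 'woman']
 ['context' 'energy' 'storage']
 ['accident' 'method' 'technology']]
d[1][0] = 'context'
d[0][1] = 'cell'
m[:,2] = ['driver', 'database', 'finding', 'quality']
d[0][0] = 'recording'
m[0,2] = 'driver'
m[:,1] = ['expression', 'church', 'system', 'theory']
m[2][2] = 'finding'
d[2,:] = ['accident', 'method', 'technology']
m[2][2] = 'finding'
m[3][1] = 'theory'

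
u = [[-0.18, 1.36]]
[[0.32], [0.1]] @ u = [[-0.06, 0.44], [-0.02, 0.14]]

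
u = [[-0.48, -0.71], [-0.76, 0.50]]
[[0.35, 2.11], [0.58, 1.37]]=u @ [[-0.75, -2.6], [0.01, -1.21]]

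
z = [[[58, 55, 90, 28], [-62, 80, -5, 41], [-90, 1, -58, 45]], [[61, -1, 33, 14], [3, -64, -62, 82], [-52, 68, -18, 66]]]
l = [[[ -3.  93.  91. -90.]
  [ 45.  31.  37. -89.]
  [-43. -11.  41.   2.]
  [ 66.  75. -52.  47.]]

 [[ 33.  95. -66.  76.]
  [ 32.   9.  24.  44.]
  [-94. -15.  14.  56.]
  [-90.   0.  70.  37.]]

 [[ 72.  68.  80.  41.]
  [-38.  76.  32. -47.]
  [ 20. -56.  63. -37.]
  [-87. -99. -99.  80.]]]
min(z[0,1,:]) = -62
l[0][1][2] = 37.0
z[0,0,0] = 58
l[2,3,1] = -99.0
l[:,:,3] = [[-90.0, -89.0, 2.0, 47.0], [76.0, 44.0, 56.0, 37.0], [41.0, -47.0, -37.0, 80.0]]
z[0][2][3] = 45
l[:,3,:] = [[66.0, 75.0, -52.0, 47.0], [-90.0, 0.0, 70.0, 37.0], [-87.0, -99.0, -99.0, 80.0]]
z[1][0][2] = 33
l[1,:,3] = [76.0, 44.0, 56.0, 37.0]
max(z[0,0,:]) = 90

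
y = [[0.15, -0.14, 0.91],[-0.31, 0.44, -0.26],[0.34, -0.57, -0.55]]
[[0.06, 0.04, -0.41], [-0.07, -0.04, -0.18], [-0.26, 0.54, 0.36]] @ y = [[-0.14, 0.24, 0.27], [-0.06, 0.09, 0.05], [-0.08, 0.07, -0.57]]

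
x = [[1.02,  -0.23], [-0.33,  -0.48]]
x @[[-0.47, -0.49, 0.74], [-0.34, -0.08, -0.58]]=[[-0.4, -0.48, 0.89], [0.32, 0.20, 0.03]]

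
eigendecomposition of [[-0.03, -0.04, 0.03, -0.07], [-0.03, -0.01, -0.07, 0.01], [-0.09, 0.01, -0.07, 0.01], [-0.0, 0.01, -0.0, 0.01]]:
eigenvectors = [[0.11+0.00j,  (0.31-0.29j),  (0.31+0.29j),  (-0.21+0j)], [(0.76+0j),  (-0.67+0j),  (-0.67-0j),  -0.72+0.00j], [0.64+0.00j,  -0.14+0.57j,  -0.14-0.57j,  (0.26+0j)], [-0.09+0.00j,  (0.06+0.12j),  0.06-0.12j,  (0.61+0j)]]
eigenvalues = [(-0.07+0j), (-0.01+0.05j), (-0.01-0.05j), (-0+0j)]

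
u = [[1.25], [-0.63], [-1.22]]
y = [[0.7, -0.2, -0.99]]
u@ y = [[0.88, -0.25, -1.24],[-0.44, 0.13, 0.62],[-0.85, 0.24, 1.21]]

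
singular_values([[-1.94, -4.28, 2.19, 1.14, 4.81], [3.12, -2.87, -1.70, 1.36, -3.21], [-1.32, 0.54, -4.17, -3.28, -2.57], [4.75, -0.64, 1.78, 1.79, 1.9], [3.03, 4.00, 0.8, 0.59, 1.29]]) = [9.06, 7.51, 6.13, 2.36, 0.58]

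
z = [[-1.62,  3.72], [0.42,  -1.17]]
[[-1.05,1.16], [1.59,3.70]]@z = [[2.19,-5.26], [-1.02,1.59]]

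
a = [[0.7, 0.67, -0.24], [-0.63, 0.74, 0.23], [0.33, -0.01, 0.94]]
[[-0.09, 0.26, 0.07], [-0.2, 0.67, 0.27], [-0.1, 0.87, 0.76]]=a@[[0.03, 0.05, 0.13], [-0.21, 0.66, 0.24], [-0.12, 0.92, 0.77]]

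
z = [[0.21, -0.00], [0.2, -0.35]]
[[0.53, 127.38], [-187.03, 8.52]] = z@[[2.51, 606.57], [535.8, 322.26]]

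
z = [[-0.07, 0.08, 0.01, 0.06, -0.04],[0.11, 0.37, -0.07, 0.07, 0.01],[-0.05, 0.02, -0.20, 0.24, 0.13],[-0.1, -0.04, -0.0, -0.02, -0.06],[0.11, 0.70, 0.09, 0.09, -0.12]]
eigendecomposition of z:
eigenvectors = [[0.00+0.00j,(0.26-0.28j),(0.26+0.28j),(0.47+0j),0.12+0.00j], [0.54+0.00j,(-0.12-0.01j),-0.12+0.01j,(-0.22+0j),-0.12+0.00j], [(0.13+0j),0.23-0.40j,0.23+0.40j,-0.19+0.00j,(-0.77+0j)], [(-0.19+0j),(0.57+0j),(0.57-0j),0.37+0.00j,(0.14+0j)], [(0.81+0j),-0.31-0.46j,-0.31+0.46j,(-0.75+0j),(0.6+0j)]]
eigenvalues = [(0.34+0j), (-0.02+0.1j), (-0.02-0.1j), (-0+0j), (-0.33+0j)]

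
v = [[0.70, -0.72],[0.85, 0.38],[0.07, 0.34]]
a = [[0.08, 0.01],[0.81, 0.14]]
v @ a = [[-0.53, -0.09], [0.38, 0.06], [0.28, 0.05]]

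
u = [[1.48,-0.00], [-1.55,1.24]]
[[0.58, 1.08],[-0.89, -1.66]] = u @[[0.39, 0.73], [-0.23, -0.43]]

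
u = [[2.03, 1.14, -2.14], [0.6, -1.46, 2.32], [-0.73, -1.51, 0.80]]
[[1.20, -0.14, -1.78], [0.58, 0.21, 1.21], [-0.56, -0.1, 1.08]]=u@[[0.68, 0.03, -0.29], [0.12, 0.14, -0.39], [0.15, 0.17, 0.35]]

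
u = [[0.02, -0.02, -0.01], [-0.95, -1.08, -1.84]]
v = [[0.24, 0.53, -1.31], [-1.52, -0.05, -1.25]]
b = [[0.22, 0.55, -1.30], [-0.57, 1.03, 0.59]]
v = b + u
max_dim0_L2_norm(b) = 1.43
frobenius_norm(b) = 1.94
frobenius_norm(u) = 2.34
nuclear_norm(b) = 2.73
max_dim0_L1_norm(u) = 1.85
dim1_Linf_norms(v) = [1.31, 1.52]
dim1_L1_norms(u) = [0.05, 3.87]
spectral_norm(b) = 1.50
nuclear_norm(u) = 2.36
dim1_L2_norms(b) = [1.43, 1.32]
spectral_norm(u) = 2.34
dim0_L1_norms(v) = [1.76, 0.58, 2.56]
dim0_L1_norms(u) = [0.97, 1.1, 1.85]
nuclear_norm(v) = 3.32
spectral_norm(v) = 2.12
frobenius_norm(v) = 2.44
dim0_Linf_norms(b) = [0.57, 1.03, 1.3]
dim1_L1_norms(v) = [2.08, 2.82]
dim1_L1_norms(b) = [2.07, 2.19]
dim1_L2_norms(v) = [1.43, 1.97]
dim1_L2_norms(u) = [0.03, 2.34]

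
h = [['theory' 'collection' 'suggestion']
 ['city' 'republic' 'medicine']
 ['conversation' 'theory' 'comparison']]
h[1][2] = 'medicine'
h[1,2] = 'medicine'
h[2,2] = 'comparison'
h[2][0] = 'conversation'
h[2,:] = ['conversation', 'theory', 'comparison']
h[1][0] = 'city'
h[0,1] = 'collection'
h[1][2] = 'medicine'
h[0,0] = 'theory'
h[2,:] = ['conversation', 'theory', 'comparison']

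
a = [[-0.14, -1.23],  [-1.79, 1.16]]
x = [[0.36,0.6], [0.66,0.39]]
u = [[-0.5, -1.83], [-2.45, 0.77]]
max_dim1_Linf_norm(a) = 1.79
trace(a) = 1.02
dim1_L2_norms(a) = [1.24, 2.13]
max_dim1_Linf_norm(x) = 0.66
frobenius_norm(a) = 2.47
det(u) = -4.87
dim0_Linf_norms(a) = [1.79, 1.23]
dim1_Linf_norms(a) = [1.23, 1.79]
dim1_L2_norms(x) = [0.7, 0.77]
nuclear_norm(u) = 4.46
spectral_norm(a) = 2.23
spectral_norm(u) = 2.57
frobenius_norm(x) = 1.04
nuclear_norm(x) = 1.26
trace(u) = 0.27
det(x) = -0.26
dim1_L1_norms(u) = [2.33, 3.22]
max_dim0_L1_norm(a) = 2.39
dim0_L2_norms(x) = [0.75, 0.72]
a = u + x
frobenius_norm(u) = 3.19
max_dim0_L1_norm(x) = 1.02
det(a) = -2.36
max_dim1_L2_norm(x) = 0.77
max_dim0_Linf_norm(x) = 0.66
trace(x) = 0.75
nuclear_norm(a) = 3.29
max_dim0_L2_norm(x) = 0.75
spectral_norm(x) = 1.01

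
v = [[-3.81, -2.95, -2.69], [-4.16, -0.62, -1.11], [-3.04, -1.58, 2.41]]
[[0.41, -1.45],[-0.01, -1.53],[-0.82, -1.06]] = v @ [[0.07,0.36], [0.0,0.01], [-0.25,0.02]]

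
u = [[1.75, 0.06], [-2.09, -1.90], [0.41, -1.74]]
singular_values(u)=[3.24, 1.93]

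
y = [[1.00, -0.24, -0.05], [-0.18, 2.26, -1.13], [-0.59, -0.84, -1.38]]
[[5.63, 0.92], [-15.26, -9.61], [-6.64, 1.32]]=y@ [[4.96,0.11],[-3.84,-3.64],[5.03,1.21]]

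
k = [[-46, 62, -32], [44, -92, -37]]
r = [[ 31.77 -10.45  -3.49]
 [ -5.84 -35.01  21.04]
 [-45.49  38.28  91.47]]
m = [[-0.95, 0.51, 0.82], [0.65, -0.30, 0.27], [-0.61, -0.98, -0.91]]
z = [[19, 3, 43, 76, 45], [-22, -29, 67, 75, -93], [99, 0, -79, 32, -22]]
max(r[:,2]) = 91.47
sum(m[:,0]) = -0.9079999999999999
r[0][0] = 31.77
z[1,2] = 67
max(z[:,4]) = 45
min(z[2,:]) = -79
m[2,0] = -0.613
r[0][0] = 31.77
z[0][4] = 45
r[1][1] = -35.01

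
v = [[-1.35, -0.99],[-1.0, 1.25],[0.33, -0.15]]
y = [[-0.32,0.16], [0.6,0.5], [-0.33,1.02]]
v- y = [[-1.03, -1.15], [-1.60, 0.75], [0.66, -1.17]]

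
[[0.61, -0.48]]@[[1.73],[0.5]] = [[0.82]]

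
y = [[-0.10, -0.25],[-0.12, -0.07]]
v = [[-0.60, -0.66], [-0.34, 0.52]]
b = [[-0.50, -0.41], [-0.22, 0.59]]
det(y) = -0.02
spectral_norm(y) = 0.29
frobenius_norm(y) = 0.30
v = y + b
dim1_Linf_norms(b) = [0.5, 0.59]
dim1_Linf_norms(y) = [0.25, 0.12]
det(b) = -0.39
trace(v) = -0.08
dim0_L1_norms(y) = [0.22, 0.32]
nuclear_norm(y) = 0.37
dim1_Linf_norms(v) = [0.66, 0.52]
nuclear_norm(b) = 1.26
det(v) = -0.54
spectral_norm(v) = 0.92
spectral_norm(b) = 0.73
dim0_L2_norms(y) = [0.16, 0.26]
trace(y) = -0.17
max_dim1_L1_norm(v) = 1.26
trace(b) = 0.09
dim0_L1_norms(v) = [0.94, 1.18]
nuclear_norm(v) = 1.50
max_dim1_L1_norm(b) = 0.91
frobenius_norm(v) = 1.09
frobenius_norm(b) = 0.90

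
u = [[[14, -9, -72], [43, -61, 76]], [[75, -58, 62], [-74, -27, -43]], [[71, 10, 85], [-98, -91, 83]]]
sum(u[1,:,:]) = -65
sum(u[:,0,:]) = 178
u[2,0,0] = 71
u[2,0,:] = [71, 10, 85]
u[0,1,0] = 43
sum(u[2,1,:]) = -106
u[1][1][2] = -43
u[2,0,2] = 85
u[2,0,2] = 85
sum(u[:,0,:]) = 178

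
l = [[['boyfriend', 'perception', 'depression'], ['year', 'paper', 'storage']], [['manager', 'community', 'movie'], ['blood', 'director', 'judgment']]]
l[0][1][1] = 'paper'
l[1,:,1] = ['community', 'director']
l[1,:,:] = [['manager', 'community', 'movie'], ['blood', 'director', 'judgment']]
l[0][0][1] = 'perception'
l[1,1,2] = 'judgment'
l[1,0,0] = 'manager'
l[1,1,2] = 'judgment'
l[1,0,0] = 'manager'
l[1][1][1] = 'director'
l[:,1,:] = [['year', 'paper', 'storage'], ['blood', 'director', 'judgment']]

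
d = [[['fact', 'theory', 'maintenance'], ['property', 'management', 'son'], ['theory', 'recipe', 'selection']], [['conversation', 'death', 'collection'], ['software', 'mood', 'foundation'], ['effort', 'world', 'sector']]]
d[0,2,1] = 'recipe'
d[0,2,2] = 'selection'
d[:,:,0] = [['fact', 'property', 'theory'], ['conversation', 'software', 'effort']]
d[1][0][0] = 'conversation'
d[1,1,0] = 'software'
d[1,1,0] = 'software'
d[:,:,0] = [['fact', 'property', 'theory'], ['conversation', 'software', 'effort']]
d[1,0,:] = ['conversation', 'death', 'collection']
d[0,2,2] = 'selection'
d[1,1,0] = 'software'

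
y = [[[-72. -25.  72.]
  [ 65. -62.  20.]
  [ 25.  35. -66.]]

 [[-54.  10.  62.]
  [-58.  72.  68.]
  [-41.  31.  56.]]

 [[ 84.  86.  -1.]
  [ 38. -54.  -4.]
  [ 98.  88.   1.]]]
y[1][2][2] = 56.0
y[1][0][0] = -54.0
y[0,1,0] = 65.0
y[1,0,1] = 10.0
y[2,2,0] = 98.0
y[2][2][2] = 1.0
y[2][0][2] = -1.0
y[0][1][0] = 65.0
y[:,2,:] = [[25.0, 35.0, -66.0], [-41.0, 31.0, 56.0], [98.0, 88.0, 1.0]]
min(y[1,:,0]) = -58.0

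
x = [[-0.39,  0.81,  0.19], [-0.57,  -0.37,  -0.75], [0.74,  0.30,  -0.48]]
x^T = [[-0.39, -0.57, 0.74], [0.81, -0.37, 0.30], [0.19, -0.75, -0.48]]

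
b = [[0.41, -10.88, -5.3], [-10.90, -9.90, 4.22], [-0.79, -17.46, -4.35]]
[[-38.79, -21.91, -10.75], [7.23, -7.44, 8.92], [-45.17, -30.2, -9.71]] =b @ [[-0.66, -0.21, -0.28],[1.65, 1.46, 0.14],[3.88, 1.12, 1.72]]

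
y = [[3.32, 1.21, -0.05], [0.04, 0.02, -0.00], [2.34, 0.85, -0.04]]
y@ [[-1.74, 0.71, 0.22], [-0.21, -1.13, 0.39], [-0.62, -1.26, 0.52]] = [[-6.0, 1.05, 1.18], [-0.07, 0.01, 0.02], [-4.23, 0.75, 0.83]]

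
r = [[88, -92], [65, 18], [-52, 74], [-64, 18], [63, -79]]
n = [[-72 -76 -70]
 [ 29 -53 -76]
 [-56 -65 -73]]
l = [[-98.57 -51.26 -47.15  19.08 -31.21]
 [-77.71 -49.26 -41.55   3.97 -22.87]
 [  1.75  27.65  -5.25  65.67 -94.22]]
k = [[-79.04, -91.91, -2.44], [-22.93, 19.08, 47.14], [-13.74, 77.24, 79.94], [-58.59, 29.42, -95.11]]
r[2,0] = -52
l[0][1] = -51.26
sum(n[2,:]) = -194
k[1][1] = 19.08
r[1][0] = 65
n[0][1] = -76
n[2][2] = -73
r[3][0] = -64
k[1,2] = 47.14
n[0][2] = -70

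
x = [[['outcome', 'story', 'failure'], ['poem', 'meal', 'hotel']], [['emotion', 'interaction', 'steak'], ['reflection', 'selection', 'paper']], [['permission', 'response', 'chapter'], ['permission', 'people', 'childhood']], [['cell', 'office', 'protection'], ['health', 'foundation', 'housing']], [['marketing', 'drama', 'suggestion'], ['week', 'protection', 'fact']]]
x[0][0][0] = 'outcome'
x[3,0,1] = 'office'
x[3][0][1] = 'office'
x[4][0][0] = 'marketing'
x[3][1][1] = 'foundation'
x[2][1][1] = 'people'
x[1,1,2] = 'paper'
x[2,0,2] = 'chapter'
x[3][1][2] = 'housing'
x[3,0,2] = 'protection'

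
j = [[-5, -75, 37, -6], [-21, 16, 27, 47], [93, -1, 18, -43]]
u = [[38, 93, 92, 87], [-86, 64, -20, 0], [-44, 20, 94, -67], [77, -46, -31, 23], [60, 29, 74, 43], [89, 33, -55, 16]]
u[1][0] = -86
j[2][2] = 18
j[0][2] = 37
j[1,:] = [-21, 16, 27, 47]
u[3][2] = -31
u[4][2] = 74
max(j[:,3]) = 47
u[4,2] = 74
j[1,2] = 27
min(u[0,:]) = 38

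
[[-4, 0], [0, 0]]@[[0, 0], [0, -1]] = [[0, 0], [0, 0]]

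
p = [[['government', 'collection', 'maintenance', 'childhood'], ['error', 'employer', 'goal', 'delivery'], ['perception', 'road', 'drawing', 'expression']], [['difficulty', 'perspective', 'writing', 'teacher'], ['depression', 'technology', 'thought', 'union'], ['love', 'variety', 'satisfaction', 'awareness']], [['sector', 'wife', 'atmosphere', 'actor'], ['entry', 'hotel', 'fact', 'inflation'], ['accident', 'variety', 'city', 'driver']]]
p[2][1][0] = 'entry'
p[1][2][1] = 'variety'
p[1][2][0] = 'love'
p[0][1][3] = 'delivery'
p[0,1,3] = 'delivery'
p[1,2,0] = 'love'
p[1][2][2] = 'satisfaction'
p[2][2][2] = 'city'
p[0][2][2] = 'drawing'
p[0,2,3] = 'expression'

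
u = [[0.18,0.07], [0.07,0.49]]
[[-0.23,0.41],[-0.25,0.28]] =u @ [[-1.12,2.17], [-0.34,0.26]]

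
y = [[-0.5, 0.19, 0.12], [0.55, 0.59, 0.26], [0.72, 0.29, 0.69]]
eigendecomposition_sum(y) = [[-0.58, 0.08, 0.04], [0.20, -0.03, -0.01], [0.27, -0.04, -0.02]] + [[0.08, 0.09, 0.1], [0.35, 0.42, 0.43], [0.45, 0.54, 0.55]] + [[-0.0, 0.01, -0.01], [-0.0, 0.2, -0.16], [0.00, -0.21, 0.16]]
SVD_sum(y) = [[-0.17,-0.10,-0.12], [0.59,0.33,0.41], [0.76,0.43,0.52]] + [[-0.31, 0.34, 0.17],  [-0.1, 0.11, 0.05],  [0.0, -0.01, -0.0]] + [[-0.02,-0.05,0.07], [0.05,0.15,-0.2], [-0.05,-0.13,0.17]]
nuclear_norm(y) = 2.17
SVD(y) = [[-0.18, -0.95, 0.24], [0.61, -0.30, -0.74], [0.78, 0.01, 0.63]] @ diag([1.3087250735635734, 0.5123806255521833, 0.34929182123945246]) @ [[0.75,  0.42,  0.51],[0.63,  -0.69,  -0.36],[-0.21,  -0.59,  0.78]]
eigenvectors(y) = [[-0.86, 0.14, -0.05], [0.3, 0.61, -0.69], [0.41, 0.78, 0.72]]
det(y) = -0.23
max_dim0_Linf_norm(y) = 0.72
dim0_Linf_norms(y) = [0.72, 0.59, 0.69]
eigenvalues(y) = [-0.62, 1.04, 0.36]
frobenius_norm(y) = 1.45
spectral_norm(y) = 1.31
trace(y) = 0.78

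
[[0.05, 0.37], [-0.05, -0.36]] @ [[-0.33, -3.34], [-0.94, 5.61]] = [[-0.36, 1.91], [0.35, -1.85]]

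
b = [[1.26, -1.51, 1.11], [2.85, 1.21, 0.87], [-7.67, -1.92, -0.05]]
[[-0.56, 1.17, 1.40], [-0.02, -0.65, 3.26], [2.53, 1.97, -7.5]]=b @[[-0.47, -0.12, 0.93],[0.54, -0.56, 0.18],[0.76, 0.43, 0.45]]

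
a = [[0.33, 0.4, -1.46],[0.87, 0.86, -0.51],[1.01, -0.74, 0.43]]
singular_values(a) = [1.9, 1.33, 0.73]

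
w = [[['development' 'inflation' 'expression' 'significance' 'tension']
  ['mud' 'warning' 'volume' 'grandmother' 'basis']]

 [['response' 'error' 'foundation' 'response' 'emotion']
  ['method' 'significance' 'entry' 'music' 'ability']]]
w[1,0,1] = 'error'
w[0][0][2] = 'expression'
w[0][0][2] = 'expression'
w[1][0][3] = 'response'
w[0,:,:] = [['development', 'inflation', 'expression', 'significance', 'tension'], ['mud', 'warning', 'volume', 'grandmother', 'basis']]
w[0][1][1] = 'warning'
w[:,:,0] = [['development', 'mud'], ['response', 'method']]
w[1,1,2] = 'entry'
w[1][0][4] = 'emotion'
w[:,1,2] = ['volume', 'entry']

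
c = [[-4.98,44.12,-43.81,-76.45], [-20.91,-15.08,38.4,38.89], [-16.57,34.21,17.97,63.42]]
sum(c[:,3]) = 25.86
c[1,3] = 38.89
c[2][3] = 63.42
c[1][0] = -20.91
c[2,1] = 34.21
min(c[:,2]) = -43.81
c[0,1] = 44.12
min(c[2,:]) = -16.57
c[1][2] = 38.4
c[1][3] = 38.89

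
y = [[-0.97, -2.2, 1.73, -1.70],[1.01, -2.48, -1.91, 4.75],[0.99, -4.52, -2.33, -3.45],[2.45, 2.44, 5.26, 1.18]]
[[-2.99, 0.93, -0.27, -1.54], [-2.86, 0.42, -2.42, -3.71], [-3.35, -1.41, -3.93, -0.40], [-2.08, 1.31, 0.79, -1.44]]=y @[[-0.42, -0.31, -0.72, -0.03], [1.15, -0.15, 0.58, 0.77], [-0.69, 0.41, 0.21, -0.49], [-0.19, 0.24, 0.03, -0.57]]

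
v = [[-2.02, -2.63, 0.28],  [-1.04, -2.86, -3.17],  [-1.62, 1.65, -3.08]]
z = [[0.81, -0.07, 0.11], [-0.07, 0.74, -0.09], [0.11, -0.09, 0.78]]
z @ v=[[-1.74, -1.75, 0.11],[-0.48, -2.08, -2.09],[-1.39, 1.26, -2.09]]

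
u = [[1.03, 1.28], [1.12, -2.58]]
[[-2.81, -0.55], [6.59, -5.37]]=u @[[0.29, -2.03], [-2.43, 1.2]]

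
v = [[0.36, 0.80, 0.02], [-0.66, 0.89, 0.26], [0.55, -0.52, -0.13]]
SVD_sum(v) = [[-0.24, 0.46, 0.1],[-0.51, 0.98, 0.22],[0.33, -0.63, -0.14]] + [[0.61, 0.34, -0.08], [-0.15, -0.08, 0.02], [0.21, 0.12, -0.03]] + [[-0.0, 0.00, -0.01], [0.00, -0.0, 0.03], [0.01, -0.0, 0.04]]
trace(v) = 1.12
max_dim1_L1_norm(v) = 1.81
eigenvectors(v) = [[(0.67+0j), (0.67-0j), 0.24+0.00j], [0.14+0.58j, (0.14-0.58j), (-0.11+0j)], [-0.01-0.45j, (-0.01+0.45j), 0.96+0.00j]]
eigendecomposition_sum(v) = [[0.18+0.43j, 0.39-0.42j, -0.16j], [-0.33+0.25j, 0.45+0.25j, (0.13-0.03j)], [(0.28-0.13j), (-0.29-0.25j), (-0.1+0j)]] + [[(0.18-0.43j),(0.39+0.42j),0.16j], [-0.33-0.25j,0.45-0.25j,0.13+0.03j], [0.28+0.13j,(-0.29+0.25j),(-0.1-0j)]] + [[-0.00+0.00j, 0.01+0.00j, (0.02-0j)], [-0j, (-0.01-0j), (-0.01+0j)], [(-0.01+0j), 0.06+0.00j, (0.08-0j)]]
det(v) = 0.05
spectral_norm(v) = 1.44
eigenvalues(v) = [(0.53+0.68j), (0.53-0.68j), (0.07+0j)]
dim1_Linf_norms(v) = [0.8, 0.89, 0.55]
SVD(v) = [[0.37, -0.92, -0.13], [0.78, 0.23, 0.58], [-0.5, -0.32, 0.8]] @ diag([1.4421054885760747, 0.7571970190940801, 0.045655603093124705]) @ [[-0.46, 0.87, 0.19], [-0.87, -0.48, 0.11], [0.19, -0.12, 0.98]]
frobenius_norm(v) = 1.63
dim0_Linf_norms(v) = [0.66, 0.89, 0.26]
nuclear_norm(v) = 2.24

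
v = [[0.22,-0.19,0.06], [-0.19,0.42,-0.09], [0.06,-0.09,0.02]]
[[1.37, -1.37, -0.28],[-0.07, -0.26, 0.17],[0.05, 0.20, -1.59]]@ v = [[0.54,-0.81,0.20], [0.04,-0.11,0.02], [-0.12,0.22,-0.05]]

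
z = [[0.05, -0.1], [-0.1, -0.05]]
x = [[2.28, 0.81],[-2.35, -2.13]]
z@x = [[0.35, 0.25], [-0.11, 0.03]]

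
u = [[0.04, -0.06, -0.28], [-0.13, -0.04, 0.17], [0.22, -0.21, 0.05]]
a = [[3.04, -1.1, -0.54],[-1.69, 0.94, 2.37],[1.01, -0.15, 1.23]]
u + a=[[3.08, -1.16, -0.82], [-1.82, 0.90, 2.54], [1.23, -0.36, 1.28]]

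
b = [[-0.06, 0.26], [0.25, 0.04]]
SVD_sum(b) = [[-0.15, 0.19], [0.07, -0.10]] + [[0.09, 0.07], [0.18, 0.14]]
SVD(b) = [[0.9,-0.44],[-0.44,-0.9]] @ diag([0.2710360690912246, 0.24867538931622674]) @ [[-0.61, 0.8], [-0.8, -0.61]]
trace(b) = -0.02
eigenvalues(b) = [-0.27, 0.25]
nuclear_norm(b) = 0.52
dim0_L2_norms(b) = [0.26, 0.26]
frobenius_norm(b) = 0.37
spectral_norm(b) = 0.27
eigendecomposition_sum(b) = [[-0.16, 0.14], [0.13, -0.11]] + [[0.1, 0.12], [0.12, 0.15]]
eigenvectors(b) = [[-0.78,-0.64], [0.63,-0.77]]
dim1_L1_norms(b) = [0.32, 0.29]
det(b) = -0.07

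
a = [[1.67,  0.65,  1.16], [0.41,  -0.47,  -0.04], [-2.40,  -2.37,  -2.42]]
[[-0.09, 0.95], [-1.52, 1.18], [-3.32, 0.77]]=a @ [[-2.03,0.51], [1.29,-2.18], [2.12,1.31]]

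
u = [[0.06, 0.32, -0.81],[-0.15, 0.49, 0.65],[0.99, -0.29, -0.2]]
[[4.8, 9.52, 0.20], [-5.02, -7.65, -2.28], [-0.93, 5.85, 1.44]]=u@[[-2.91, 3.78, 0.37], [-1.96, 0.50, -2.79], [-6.92, -11.27, -1.32]]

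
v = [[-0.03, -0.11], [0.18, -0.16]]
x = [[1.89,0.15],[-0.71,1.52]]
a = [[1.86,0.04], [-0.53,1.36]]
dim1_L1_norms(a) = [1.9, 1.89]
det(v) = 0.02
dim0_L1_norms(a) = [2.39, 1.4]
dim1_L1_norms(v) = [0.14, 0.34]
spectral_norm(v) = 0.25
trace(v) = -0.19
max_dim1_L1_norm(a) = 1.9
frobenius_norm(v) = 0.27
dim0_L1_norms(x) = [2.6, 1.67]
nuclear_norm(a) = 3.27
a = x + v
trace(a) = 3.22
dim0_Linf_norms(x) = [1.89, 1.52]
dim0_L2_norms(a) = [1.93, 1.36]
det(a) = 2.55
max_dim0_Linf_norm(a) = 1.86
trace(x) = 3.41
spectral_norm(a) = 1.99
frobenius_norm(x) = 2.53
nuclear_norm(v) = 0.35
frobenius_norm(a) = 2.36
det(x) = 2.98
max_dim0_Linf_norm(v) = 0.18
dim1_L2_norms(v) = [0.11, 0.24]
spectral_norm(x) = 2.09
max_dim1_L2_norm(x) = 1.9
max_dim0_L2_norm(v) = 0.19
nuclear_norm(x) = 3.52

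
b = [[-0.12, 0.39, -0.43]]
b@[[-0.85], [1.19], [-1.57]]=[[1.24]]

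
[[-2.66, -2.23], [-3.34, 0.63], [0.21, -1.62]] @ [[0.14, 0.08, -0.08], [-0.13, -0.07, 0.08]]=[[-0.08, -0.06, 0.03], [-0.55, -0.31, 0.32], [0.24, 0.13, -0.15]]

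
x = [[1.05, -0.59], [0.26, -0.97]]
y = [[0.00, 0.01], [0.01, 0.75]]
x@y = [[-0.01, -0.43], [-0.01, -0.72]]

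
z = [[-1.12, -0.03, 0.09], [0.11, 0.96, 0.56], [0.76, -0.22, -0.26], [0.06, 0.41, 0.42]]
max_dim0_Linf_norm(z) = 1.12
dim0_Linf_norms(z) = [1.12, 0.96, 0.56]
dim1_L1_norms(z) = [1.24, 1.63, 1.24, 0.89]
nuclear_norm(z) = 2.80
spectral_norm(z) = 1.39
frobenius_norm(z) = 1.88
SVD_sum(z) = [[-0.92, 0.32, 0.32],[-0.34, 0.12, 0.12],[0.75, -0.26, -0.26],[-0.18, 0.06, 0.06]] + [[-0.20,-0.36,-0.22], [0.45,0.81,0.50], [0.02,0.03,0.02], [0.23,0.41,0.26]] + [[-0.0, 0.01, -0.01], [-0.01, 0.04, -0.06], [-0.00, 0.01, -0.02], [0.01, -0.07, 0.10]]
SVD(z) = [[-0.74, 0.37, -0.10], [-0.27, -0.83, -0.48], [0.6, -0.03, -0.13], [-0.15, -0.43, 0.86]] @ diag([1.386769304578942, 1.2686492213665266, 0.14071264692181637]) @ [[0.9, -0.31, -0.31], [-0.43, -0.77, -0.47], [0.09, -0.56, 0.82]]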